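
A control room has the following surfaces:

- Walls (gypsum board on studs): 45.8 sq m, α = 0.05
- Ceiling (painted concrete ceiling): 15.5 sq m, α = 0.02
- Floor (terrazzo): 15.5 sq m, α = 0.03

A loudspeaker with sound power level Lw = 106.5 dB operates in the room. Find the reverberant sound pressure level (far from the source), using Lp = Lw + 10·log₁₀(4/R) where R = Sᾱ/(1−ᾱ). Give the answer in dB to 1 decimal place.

107.5 dB

Σ(Sᵢαᵢ) = 45.8·0.05 + 15.5·0.02 + 15.5·0.03 = 3.065; total area S = 76.8 sq m.
ᾱ = 3.065/76.8 = 0.0399; R = Sᾱ/(1−ᾱ) = 3.065/(1−0.0399) = 3.192 sq m.
Lp = 106.5 + 10·log₁₀(4/3.192) = 106.5 + (0.98) = 107.5 dB.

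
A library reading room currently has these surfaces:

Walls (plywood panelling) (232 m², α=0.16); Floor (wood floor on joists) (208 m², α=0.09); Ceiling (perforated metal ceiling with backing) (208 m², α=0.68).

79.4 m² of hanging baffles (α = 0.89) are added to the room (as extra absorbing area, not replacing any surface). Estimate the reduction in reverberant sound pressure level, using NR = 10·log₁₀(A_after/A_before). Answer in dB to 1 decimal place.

1.3 dB

A_before = Σ Sᵢαᵢ = 232×0.16 + 208×0.09 + 208×0.68 = 197.280 sabins.
Added absorption = 79.4 × 0.89 = 70.666 sabins.
A_after = 197.280 + 70.666 = 267.946 sabins.
NR = 10·log₁₀(267.946/197.280) = 1.3 dB.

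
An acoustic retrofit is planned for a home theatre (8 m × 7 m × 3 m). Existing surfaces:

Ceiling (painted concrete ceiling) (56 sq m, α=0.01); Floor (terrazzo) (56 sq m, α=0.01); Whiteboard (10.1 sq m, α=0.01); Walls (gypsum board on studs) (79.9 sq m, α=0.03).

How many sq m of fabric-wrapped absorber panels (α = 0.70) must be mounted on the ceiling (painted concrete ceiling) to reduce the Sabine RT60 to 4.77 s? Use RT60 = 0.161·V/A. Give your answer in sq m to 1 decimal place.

3.0

Summing Sᵢαᵢ: 0.560 + 0.560 + 0.101 + 2.397 → A₁ = 3.618 sabins.
Required A₂ = 0.161·168/4.77 = 5.670 sabins.
ΔA needed = 5.670 − 3.618 = 2.052 sabins.
Net gain per sq m: Δα = 0.70 − 0.01 = 0.69.
Area = ΔA/Δα = 2.052/0.69 = 3.0 sq m.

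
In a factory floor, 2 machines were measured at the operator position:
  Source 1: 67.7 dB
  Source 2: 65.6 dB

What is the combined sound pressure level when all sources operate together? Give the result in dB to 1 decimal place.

69.8 dB

Converting to relative power and adding: 10^(67.7/10) + 10^(65.6/10) = 9.519e+06.
Back to dB: 10·log₁₀ Σ = 69.8 dB.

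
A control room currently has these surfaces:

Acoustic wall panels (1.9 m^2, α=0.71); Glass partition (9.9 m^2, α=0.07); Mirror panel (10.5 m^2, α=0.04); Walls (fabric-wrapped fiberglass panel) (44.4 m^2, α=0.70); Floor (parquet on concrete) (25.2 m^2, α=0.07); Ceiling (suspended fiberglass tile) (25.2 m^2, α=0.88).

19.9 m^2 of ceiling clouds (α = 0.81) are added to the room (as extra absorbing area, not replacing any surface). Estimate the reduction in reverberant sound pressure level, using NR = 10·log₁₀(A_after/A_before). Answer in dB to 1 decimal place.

Summing Sᵢαᵢ: 1.349 + 0.693 + 0.420 + 31.080 + 1.764 + 22.176 → A_before = 57.482 sabins.
Treatment contributes 19.9·0.81 = 16.119 sabins.
New total A_after = 73.601 sabins.
NR = 10·log₁₀(73.601/57.482) = 1.1 dB.

1.1 dB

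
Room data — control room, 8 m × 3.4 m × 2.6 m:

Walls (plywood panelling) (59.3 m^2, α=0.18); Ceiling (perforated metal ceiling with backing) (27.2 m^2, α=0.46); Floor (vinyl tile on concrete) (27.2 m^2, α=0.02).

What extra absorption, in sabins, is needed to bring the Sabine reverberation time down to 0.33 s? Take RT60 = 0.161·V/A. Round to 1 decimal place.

10.8 sabins

A₁ = Σ Sᵢαᵢ = 59.3·0.18 + 27.2·0.46 + 27.2·0.02 = 23.730 sabins.
For T = 0.33 s, need A₂ = 0.161·V/T = 0.161·70.72/0.33 = 34.503 sabins.
ΔA = A₂ − A₁ = 34.503 − 23.730 = 10.8 sabins.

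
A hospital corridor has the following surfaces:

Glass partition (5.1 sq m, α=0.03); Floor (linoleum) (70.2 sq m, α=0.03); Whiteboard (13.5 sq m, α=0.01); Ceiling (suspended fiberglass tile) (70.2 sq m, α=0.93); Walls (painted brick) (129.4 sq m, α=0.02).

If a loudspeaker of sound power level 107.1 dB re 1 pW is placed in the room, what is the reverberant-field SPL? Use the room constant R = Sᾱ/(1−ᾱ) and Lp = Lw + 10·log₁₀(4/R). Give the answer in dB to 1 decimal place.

Σ(Sᵢαᵢ) = 5.1×0.03 + 70.2×0.03 + 13.5×0.01 + 70.2×0.93 + 129.4×0.02 = 70.268; total area S = 288.4 sq m.
ᾱ = 0.2436, so room constant R = A/(1−ᾱ) = 92.898 sq m.
Lp = 107.1 + 10·log₁₀(4/92.898) = 107.1 + (-13.66) = 93.4 dB.

93.4 dB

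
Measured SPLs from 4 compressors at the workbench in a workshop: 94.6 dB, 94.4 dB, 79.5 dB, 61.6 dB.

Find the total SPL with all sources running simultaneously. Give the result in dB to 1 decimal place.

97.6 dB

Sum in the linear (power) domain: Σ 10^(Lᵢ/10) = 10^(94.6/10) + 10^(94.4/10) + 10^(79.5/10) + 10^(61.6/10) = 5.729e+09.
Combined level = 10 log₁₀(5.729e+09) = 97.6 dB.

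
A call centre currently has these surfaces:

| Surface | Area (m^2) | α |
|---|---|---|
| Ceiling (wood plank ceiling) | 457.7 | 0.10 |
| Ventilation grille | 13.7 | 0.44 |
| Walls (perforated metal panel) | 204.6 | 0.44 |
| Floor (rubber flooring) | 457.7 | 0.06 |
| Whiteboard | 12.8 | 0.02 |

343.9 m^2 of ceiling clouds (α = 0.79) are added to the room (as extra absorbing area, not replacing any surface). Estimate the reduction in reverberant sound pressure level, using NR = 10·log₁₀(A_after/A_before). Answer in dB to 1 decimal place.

A_before = Σ Sᵢαᵢ = 457.7×0.10 + 13.7×0.44 + 204.6×0.44 + 457.7×0.06 + 12.8×0.02 = 169.540 sabins.
Added absorption = 343.9 × 0.79 = 271.681 sabins.
A_after = 169.540 + 271.681 = 441.221 sabins.
NR = 10·log₁₀(441.221/169.540) = 4.2 dB.

4.2 dB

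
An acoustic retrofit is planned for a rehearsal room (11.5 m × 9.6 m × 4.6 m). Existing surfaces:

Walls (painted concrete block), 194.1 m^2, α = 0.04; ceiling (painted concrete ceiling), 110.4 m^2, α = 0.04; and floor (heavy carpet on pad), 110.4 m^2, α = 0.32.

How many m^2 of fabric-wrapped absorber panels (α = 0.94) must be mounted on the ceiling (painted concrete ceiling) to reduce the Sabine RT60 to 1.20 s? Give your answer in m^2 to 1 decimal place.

22.9

Equivalent absorption area: A₁ = 194.1*0.04 + 110.4*0.04 + 110.4*0.32 = 47.508 m^2.
V = 507.84 m³. Target absorption A₂ = 0.161 × 507.84 / 1.20 = 68.135 sabins.
Absorption to add: 68.135 − 47.508 = 20.627 sabins.
Net gain per m^2: Δα = 0.94 − 0.04 = 0.90.
Panel area = 20.627 / 0.90 = 22.9 m^2.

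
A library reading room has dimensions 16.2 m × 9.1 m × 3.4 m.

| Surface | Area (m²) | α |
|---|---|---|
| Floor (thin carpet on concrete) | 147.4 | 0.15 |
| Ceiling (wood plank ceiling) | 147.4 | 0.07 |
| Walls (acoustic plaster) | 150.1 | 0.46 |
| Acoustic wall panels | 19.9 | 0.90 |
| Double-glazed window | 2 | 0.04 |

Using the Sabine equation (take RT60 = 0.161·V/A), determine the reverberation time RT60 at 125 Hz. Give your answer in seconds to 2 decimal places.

Equivalent absorption area: A = 147.4·0.15 + 147.4·0.07 + 150.1·0.46 + 19.9·0.90 + 2·0.04 = 119.464 m².
Volume V = 16.2 × 9.1 × 3.4 = 501.228 m³.
Sabine: RT60 = 0.161 × 501.228 / 119.464 = 0.68 s.

0.68 s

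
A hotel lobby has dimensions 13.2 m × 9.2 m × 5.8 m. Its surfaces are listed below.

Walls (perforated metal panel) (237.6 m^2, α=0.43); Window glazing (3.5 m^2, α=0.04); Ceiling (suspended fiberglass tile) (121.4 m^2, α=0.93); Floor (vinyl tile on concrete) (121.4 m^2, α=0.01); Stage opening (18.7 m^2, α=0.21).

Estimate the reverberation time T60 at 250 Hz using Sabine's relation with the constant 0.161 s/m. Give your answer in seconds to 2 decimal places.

0.51 seconds

Summing Sᵢαᵢ: 102.168 + 0.140 + 112.902 + 1.214 + 3.927 → A = 220.351 sabins.
Volume V = 13.2 × 9.2 × 5.8 = 704.352 m³.
Sabine: RT60 = 0.161 × 704.352 / 220.351 = 0.51 s.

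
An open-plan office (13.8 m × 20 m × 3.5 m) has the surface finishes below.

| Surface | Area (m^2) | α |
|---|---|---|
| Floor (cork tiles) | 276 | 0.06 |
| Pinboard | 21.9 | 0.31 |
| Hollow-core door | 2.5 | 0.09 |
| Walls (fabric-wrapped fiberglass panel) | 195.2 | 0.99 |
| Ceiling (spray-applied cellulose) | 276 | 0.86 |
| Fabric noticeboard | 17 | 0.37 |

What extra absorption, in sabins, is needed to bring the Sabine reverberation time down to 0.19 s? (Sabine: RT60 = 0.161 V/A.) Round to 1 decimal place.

A₁ = Σ Sᵢαᵢ = 276×0.06 + 21.9×0.31 + 2.5×0.09 + 195.2×0.99 + 276×0.86 + 17×0.37 = 460.472 sabins.
V = 966 m³. Required absorption A₂ = 0.161 × 966 / 0.19 = 818.558 sabins.
Shortfall: 818.558 − 460.472 = 358.1 sabins.

358.1 sabins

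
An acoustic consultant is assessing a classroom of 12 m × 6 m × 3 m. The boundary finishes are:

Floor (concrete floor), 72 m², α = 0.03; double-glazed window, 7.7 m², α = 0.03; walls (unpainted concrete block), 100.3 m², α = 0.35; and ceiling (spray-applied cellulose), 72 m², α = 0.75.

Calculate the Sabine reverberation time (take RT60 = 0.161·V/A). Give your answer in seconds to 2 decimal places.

Summing Sᵢαᵢ: 2.160 + 0.231 + 35.105 + 54.000 → A = 91.496 sabins.
Room volume: 216 m³.
RT60 = 0.161 · V / A = 0.161 × 216 / 91.496 = 0.38 s.

0.38 s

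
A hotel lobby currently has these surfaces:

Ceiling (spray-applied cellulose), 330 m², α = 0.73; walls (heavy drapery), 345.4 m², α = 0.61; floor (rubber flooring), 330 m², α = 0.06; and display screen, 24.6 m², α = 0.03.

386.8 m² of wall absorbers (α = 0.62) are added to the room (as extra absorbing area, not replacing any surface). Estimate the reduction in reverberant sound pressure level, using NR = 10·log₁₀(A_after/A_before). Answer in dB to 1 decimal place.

Summing Sᵢαᵢ: 240.900 + 210.694 + 19.800 + 0.738 → A_before = 472.132 sabins.
Added absorption = 386.8 × 0.62 = 239.816 sabins.
New total A_after = 711.948 sabins.
Reduction = 10 log₁₀(A_after/A_before) = 10 log₁₀(1.5079) = 1.8 dB.

1.8 dB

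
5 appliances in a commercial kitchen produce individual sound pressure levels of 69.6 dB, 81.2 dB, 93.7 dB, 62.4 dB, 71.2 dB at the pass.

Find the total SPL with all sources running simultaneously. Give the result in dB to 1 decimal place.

Sum in the linear (power) domain: Σ 10^(Lᵢ/10) = 10^(69.6/10) + 10^(81.2/10) + 10^(93.7/10) + 10^(62.4/10) + 10^(71.2/10) = 2.5e+09.
Combined level = 10 log₁₀(2.5e+09) = 94.0 dB.

94.0 dB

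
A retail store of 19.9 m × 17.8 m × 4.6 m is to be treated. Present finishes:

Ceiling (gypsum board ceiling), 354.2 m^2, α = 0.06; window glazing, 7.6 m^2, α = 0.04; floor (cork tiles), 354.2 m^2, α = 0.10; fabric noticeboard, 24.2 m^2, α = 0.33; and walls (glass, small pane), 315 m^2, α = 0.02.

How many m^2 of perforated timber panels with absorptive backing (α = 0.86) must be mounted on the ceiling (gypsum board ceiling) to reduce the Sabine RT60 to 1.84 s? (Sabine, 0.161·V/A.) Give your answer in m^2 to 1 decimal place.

Summing Sᵢαᵢ: 21.252 + 0.304 + 35.420 + 7.986 + 6.300 → A₁ = 71.262 sabins.
V = 1629.412 m³. Target absorption A₂ = 0.161 × 1629.412 / 1.84 = 142.574 sabins.
Absorption to add: 142.574 − 71.262 = 71.312 sabins.
Net gain per m^2: Δα = 0.86 − 0.06 = 0.80.
Area = ΔA/Δα = 71.312/0.80 = 89.1 m^2.

89.1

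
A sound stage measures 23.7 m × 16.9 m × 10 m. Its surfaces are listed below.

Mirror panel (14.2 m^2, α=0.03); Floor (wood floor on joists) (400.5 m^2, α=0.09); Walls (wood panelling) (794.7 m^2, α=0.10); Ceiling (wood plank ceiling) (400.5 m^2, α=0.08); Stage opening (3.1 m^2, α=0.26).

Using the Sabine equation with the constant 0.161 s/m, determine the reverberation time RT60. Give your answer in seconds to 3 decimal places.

4.334 sec

Summing Sᵢαᵢ: 0.426 + 36.045 + 79.470 + 32.040 + 0.806 → A = 148.787 sabins.
Room volume: 4005.3 m³.
Sabine: RT60 = 0.161 × 4005.3 / 148.787 = 4.334 s.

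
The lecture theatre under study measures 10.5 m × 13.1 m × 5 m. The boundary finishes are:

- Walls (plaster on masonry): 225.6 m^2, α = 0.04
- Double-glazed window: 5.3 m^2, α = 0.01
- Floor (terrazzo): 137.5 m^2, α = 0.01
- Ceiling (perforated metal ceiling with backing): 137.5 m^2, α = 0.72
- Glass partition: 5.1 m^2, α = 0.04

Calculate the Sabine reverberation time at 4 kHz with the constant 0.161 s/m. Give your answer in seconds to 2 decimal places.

Total absorption A = 225.6*0.04 + 5.3*0.01 + 137.5*0.01 + 137.5*0.72 + 5.1*0.04
  = 9.024 + 0.053 + 1.375 + 99.000 + 0.204 = 109.656 m^2 sabins.
Room volume: 687.75 m³.
Sabine: RT60 = 0.161 × 687.75 / 109.656 = 1.01 s.

1.01 seconds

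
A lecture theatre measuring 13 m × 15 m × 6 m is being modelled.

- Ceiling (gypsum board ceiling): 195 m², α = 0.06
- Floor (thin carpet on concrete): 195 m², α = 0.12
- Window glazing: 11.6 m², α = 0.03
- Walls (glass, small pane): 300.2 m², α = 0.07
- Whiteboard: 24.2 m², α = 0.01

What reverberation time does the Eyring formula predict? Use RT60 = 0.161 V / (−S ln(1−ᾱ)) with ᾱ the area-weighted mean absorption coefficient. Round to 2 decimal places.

Total surface area S = 195 + 195 + 11.6 + 300.2 + 24.2 = 726.0 m².
Σ(Sᵢαᵢ) = 195·0.06 + 195·0.12 + 11.6·0.03 + 300.2·0.07 + 24.2·0.01 = 56.704.
Mean coefficient ᾱ = A/S = 0.0781.
Eyring denominator: −S ln(1−ᾱ) = 59.037.
V = 13 × 15 × 6 = 1170 m³.
RT60 = 0.161 × 1170 / 59.037 = 3.19 s.

3.19 s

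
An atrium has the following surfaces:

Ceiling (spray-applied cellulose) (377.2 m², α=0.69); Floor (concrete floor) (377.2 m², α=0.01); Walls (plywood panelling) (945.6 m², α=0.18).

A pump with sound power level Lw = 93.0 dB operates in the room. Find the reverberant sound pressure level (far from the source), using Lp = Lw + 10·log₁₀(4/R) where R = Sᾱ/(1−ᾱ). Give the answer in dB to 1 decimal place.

71.4 dB

Σ(Sᵢαᵢ) = 377.2×0.69 + 377.2×0.01 + 945.6×0.18 = 434.248; total area S = 1700.0 m².
ᾱ = 0.2554, so room constant R = A/(1−ᾱ) = 583.196 m².
Lp = Lw + 10 log₁₀(4/R) = 93.0 -21.64 = 71.4 dB.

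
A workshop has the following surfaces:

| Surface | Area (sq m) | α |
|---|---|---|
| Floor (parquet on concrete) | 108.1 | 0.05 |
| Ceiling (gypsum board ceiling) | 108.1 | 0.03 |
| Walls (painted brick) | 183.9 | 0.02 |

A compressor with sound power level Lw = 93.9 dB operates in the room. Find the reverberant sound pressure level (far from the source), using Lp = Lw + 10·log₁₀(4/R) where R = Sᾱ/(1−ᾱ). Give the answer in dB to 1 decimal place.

A = 12.326 sabins; S = 400.1 sq m.
ᾱ = 12.326/400.1 = 0.0308; R = Sᾱ/(1−ᾱ) = 12.326/(1−0.0308) = 12.718 sq m.
Lp = Lw + 10 log₁₀(4/R) = 93.9 -5.02 = 88.9 dB.

88.9 dB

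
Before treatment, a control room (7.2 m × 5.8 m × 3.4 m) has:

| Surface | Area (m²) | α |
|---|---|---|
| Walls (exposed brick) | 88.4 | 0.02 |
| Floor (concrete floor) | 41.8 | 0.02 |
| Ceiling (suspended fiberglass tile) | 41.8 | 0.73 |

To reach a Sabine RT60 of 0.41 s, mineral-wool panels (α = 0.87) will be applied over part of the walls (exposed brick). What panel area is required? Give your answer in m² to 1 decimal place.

A₁ = Σ Sᵢαᵢ = 88.4×0.02 + 41.8×0.02 + 41.8×0.73 = 33.118 sabins.
V = 141.984 m³. Target absorption A₂ = 0.161 × 141.984 / 0.41 = 55.755 sabins.
Absorption to add: 55.755 − 33.118 = 22.637 sabins.
Each m² of panel replacing the walls (exposed brick) adds (0.87 − 0.02) = 0.85 sabins.
Area = ΔA/Δα = 22.637/0.85 = 26.6 m².

26.6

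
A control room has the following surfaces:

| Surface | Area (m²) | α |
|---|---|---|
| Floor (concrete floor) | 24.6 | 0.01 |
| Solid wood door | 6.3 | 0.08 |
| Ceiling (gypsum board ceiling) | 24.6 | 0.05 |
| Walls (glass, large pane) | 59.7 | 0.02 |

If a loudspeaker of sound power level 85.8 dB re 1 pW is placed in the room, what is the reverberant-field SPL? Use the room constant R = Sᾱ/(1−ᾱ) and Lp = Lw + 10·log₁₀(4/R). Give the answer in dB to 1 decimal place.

86.7 dB

Σ(Sᵢαᵢ) = 24.6×0.01 + 6.3×0.08 + 24.6×0.05 + 59.7×0.02 = 3.174; total area S = 115.2 m².
ᾱ = 0.0276, so room constant R = A/(1−ᾱ) = 3.264 m².
Lp = Lw + 10 log₁₀(4/R) = 85.8 +0.88 = 86.7 dB.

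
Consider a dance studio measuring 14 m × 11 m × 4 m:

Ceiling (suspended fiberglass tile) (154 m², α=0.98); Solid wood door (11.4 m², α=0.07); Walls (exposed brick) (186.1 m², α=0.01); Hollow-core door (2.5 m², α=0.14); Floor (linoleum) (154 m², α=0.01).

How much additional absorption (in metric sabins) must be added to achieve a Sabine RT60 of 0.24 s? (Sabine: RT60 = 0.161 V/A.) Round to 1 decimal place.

257.8 sabins

Total absorption A₁ = 154·0.98 + 11.4·0.07 + 186.1·0.01 + 2.5·0.14 + 154·0.01
  = 150.920 + 0.798 + 1.861 + 0.350 + 1.540 = 155.469 m² sabins.
For T = 0.24 s, need A₂ = 0.161·V/T = 0.161·616/0.24 = 413.233 sabins.
Shortfall: 413.233 − 155.469 = 257.8 sabins.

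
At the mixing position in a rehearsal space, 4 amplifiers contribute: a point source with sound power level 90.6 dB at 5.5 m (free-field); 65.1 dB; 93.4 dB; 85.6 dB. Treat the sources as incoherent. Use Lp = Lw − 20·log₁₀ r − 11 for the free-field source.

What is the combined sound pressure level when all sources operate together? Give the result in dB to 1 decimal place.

94.1 dB

Source at 5.5 m: Lp = 90.6 − 20·log₁₀(5.5) − 11 = 64.8 dB.
Sum in the linear (power) domain: Σ 10^(Lᵢ/10) = 10^(64.8/10) + 10^(65.1/10) + 10^(93.4/10) + 10^(85.6/10) = 2.557e+09.
Back to dB: 10·log₁₀ Σ = 94.1 dB.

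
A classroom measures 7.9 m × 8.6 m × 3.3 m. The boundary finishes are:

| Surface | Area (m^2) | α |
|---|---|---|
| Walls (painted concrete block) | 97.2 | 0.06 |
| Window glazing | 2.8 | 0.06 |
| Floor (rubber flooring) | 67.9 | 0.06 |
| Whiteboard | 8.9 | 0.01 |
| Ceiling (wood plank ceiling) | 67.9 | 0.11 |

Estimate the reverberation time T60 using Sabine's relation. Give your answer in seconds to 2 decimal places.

2.05 sec

Total absorption A = 97.2*0.06 + 2.8*0.06 + 67.9*0.06 + 8.9*0.01 + 67.9*0.11
  = 5.832 + 0.168 + 4.074 + 0.089 + 7.469 = 17.632 m^2 sabins.
V = 7.9·8.6·3.3 = 224.202 m³.
Sabine: RT60 = 0.161 × 224.202 / 17.632 = 2.05 s.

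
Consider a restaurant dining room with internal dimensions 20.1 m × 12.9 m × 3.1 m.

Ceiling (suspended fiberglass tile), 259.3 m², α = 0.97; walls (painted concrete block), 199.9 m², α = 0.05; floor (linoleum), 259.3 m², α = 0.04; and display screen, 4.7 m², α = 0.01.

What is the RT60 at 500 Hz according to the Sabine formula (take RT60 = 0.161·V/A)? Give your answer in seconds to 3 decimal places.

A = Σ Sᵢαᵢ = 259.3*0.97 + 199.9*0.05 + 259.3*0.04 + 4.7*0.01 = 271.935 sabins.
Room volume: 803.799 m³.
Sabine: RT60 = 0.161 × 803.799 / 271.935 = 0.476 s.

0.476 s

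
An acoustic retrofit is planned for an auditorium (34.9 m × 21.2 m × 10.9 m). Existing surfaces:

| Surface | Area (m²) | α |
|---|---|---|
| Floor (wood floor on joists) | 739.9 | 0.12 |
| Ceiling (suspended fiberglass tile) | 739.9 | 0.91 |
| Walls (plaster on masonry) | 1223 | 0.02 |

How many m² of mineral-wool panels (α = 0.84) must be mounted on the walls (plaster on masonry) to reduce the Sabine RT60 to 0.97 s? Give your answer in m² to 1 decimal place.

673.2

Equivalent absorption area: A₁ = 739.9·0.12 + 739.9·0.91 + 1223·0.02 = 786.557 m².
V = 8064.692 m³. Target absorption A₂ = 0.161 × 8064.692 / 0.97 = 1338.573 sabins.
ΔA needed = 1338.573 − 786.557 = 552.016 sabins.
Net gain per m²: Δα = 0.84 − 0.02 = 0.82.
Panel area = 552.016 / 0.82 = 673.2 m².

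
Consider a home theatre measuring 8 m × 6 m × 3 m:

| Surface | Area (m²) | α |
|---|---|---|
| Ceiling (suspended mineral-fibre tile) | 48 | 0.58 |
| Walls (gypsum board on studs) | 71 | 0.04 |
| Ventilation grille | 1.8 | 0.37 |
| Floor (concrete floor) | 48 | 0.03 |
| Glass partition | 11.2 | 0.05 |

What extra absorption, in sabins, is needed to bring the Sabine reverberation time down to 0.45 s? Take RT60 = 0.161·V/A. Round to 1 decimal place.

18.2 sabins

Equivalent absorption area: A₁ = 48×0.58 + 71×0.04 + 1.8×0.37 + 48×0.03 + 11.2×0.05 = 33.346 m².
V = 144 m³. Required absorption A₂ = 0.161 × 144 / 0.45 = 51.520 sabins.
Shortfall: 51.520 − 33.346 = 18.2 sabins.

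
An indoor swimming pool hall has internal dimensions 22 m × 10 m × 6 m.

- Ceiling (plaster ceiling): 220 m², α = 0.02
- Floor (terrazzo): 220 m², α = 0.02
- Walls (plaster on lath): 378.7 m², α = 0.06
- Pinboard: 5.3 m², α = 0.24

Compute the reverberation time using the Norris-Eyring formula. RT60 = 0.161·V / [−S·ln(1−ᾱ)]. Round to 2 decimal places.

S = Σ Sᵢ = 824.0 m².
Absorption A = 220×0.02 + 220×0.02 + 378.7×0.06 + 5.3×0.24 = 32.794 sabins.
ᾱ = 32.794 / 824.0 = 0.0398.
−S·ln(1−ᾱ) = −824.0 × ln(1 − 0.0398) = 33.466.
V = 22 × 10 × 6 = 1320 m³.
T = 0.161·V/[−S·ln(1−ᾱ)] = 0.161·1320/33.466 = 6.35 s.

6.35 seconds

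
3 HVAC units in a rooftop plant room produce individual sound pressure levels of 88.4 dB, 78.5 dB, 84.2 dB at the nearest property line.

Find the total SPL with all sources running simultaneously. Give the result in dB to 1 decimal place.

Σ 10^(Lᵢ/10) = 1.026e+09.
Combined level = 10 log₁₀(1.026e+09) = 90.1 dB.

90.1 dB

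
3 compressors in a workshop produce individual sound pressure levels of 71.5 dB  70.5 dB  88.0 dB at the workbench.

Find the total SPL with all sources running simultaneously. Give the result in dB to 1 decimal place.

Sum in the linear (power) domain: Σ 10^(Lᵢ/10) = 10^(71.5/10) + 10^(70.5/10) + 10^(88.0/10) = 6.563e+08.
Back to dB: 10·log₁₀ Σ = 88.2 dB.

88.2 dB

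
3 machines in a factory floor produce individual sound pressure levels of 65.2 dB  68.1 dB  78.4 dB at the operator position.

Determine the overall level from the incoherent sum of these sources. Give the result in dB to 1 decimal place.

79.0 dB

Converting to relative power and adding: 10^(65.2/10) + 10^(68.1/10) + 10^(78.4/10) = 7.895e+07.
Combined level = 10 log₁₀(7.895e+07) = 79.0 dB.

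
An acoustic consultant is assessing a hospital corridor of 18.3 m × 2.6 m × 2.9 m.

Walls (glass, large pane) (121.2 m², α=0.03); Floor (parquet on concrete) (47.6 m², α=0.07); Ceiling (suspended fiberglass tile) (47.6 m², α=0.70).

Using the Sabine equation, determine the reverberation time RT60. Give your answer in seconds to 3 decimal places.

0.551 sec

A = Σ Sᵢαᵢ = 121.2·0.03 + 47.6·0.07 + 47.6·0.70 = 40.288 sabins.
V = 18.3·2.6·2.9 = 137.982 m³.
Sabine: RT60 = 0.161 × 137.982 / 40.288 = 0.551 s.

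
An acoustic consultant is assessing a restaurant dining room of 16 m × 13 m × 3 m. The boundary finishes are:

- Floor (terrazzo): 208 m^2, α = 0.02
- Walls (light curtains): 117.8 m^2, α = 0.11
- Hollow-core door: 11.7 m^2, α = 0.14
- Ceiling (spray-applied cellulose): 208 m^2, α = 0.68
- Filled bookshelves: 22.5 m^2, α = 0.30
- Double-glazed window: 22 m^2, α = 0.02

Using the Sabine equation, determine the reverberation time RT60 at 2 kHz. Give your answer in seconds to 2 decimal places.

Equivalent absorption area: A = 208×0.02 + 117.8×0.11 + 11.7×0.14 + 208×0.68 + 22.5×0.30 + 22×0.02 = 167.386 m^2.
Room volume: 624 m³.
T = 0.161 V/A = 0.161·624/167.386 = 0.60 s.

0.60 sec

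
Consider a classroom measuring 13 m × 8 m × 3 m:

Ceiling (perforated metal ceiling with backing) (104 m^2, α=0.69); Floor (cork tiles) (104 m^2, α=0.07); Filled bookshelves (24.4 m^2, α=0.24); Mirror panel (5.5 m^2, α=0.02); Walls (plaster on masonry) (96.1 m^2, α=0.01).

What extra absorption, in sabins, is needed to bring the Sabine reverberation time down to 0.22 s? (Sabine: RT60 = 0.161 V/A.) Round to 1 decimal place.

142.4 sabins

Total absorption A₁ = 104*0.69 + 104*0.07 + 24.4*0.24 + 5.5*0.02 + 96.1*0.01
  = 71.760 + 7.280 + 5.856 + 0.110 + 0.961 = 85.967 m^2 sabins.
V = 312 m³. Required absorption A₂ = 0.161 × 312 / 0.22 = 228.327 sabins.
ΔA = A₂ − A₁ = 228.327 − 85.967 = 142.4 sabins.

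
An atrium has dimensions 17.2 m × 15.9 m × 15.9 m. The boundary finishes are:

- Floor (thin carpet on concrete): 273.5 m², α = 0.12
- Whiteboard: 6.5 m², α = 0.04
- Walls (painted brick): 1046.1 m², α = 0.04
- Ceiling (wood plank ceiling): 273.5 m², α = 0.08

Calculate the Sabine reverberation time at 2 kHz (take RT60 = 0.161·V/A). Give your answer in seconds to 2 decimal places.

7.23 s

A = Σ Sᵢαᵢ = 273.5·0.12 + 6.5·0.04 + 1046.1·0.04 + 273.5·0.08 = 96.804 sabins.
V = 17.2·15.9·15.9 = 4348.332 m³.
T = 0.161 V/A = 0.161·4348.332/96.804 = 7.23 s.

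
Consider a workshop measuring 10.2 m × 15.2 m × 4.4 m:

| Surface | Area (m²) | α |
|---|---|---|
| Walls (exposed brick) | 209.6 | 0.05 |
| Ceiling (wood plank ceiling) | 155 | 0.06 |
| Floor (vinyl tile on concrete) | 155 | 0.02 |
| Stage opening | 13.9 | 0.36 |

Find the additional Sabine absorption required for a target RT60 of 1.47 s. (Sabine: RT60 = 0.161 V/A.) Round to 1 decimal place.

46.8 sabins

Equivalent absorption area: A₁ = 209.6·0.05 + 155·0.06 + 155·0.02 + 13.9·0.36 = 27.884 m².
V = 682.176 m³. Required absorption A₂ = 0.161 × 682.176 / 1.47 = 74.715 sabins.
Shortfall: 74.715 − 27.884 = 46.8 sabins.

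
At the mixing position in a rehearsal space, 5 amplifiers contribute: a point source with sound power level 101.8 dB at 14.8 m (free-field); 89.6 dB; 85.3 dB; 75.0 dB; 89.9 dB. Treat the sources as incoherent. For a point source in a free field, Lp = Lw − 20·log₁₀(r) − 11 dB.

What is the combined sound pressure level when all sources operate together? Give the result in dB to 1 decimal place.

Source at 14.8 m: Lp = 101.8 − 20·log₁₀(14.8) − 11 = 67.4 dB.
Σ 10^(Lᵢ/10) = 2.265e+09.
Combined level = 10 log₁₀(2.265e+09) = 93.6 dB.

93.6 dB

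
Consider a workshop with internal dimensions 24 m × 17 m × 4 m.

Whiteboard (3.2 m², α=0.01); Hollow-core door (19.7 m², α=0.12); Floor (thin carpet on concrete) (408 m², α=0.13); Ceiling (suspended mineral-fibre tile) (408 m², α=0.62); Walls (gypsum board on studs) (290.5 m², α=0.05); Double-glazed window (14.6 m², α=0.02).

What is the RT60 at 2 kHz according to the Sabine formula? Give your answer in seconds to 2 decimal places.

0.81 seconds

A = Σ Sᵢαᵢ = 3.2*0.01 + 19.7*0.12 + 408*0.13 + 408*0.62 + 290.5*0.05 + 14.6*0.02 = 323.213 sabins.
Room volume: 1632 m³.
RT60 = 0.161 · V / A = 0.161 × 1632 / 323.213 = 0.81 s.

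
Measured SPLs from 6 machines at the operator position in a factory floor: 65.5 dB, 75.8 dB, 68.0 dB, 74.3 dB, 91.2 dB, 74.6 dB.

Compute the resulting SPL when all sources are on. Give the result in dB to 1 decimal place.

91.5 dB

Σ 10^(Lᵢ/10) = 1.422e+09.
L_total = 10·log₁₀(1.422e+09) = 91.5 dB.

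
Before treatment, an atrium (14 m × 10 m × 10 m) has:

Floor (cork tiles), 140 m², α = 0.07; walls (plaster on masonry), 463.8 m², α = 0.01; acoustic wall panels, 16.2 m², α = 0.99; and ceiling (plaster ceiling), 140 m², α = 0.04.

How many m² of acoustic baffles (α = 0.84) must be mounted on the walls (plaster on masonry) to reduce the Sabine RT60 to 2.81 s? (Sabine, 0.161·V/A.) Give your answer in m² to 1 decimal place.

53.2

Summing Sᵢαᵢ: 9.800 + 4.638 + 16.038 + 5.600 → A₁ = 36.076 sabins.
Required A₂ = 0.161·1400/2.81 = 80.214 sabins.
Absorption to add: 80.214 − 36.076 = 44.138 sabins.
Net gain per m²: Δα = 0.84 − 0.01 = 0.83.
Panel area = 44.138 / 0.83 = 53.2 m².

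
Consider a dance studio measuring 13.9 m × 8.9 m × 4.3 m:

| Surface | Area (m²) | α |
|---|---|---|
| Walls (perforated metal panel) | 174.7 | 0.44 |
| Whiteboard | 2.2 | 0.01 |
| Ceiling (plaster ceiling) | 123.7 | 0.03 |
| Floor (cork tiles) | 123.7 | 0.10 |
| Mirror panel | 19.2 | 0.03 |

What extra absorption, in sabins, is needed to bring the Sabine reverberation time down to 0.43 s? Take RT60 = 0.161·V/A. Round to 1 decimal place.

105.6 sabins

A₁ = Σ Sᵢαᵢ = 174.7×0.44 + 2.2×0.01 + 123.7×0.03 + 123.7×0.10 + 19.2×0.03 = 93.547 sabins.
V = 531.953 m³. Required absorption A₂ = 0.161 × 531.953 / 0.43 = 199.173 sabins.
Shortfall: 199.173 − 93.547 = 105.6 sabins.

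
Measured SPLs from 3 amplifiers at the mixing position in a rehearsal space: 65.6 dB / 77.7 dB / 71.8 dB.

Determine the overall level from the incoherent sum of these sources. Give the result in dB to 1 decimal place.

Σ 10^(Lᵢ/10) = 7.765e+07.
Back to dB: 10·log₁₀ Σ = 78.9 dB.

78.9 dB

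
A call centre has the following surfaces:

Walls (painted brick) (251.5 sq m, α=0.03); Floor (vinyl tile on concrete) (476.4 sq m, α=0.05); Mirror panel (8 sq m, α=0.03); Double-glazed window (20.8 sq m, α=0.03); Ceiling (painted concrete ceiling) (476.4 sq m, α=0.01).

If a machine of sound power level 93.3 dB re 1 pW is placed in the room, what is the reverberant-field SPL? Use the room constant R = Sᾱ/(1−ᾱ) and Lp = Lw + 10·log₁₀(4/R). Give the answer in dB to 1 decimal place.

83.5 dB

Σ(Sᵢαᵢ) = 251.5·0.03 + 476.4·0.05 + 8·0.03 + 20.8·0.03 + 476.4·0.01 = 36.993; total area S = 1233.1 sq m.
ᾱ = 36.993/1233.1 = 0.0300; R = Sᾱ/(1−ᾱ) = 36.993/(1−0.0300) = 38.137 sq m.
Lp = 93.3 + 10·log₁₀(4/38.137) = 93.3 + (-9.79) = 83.5 dB.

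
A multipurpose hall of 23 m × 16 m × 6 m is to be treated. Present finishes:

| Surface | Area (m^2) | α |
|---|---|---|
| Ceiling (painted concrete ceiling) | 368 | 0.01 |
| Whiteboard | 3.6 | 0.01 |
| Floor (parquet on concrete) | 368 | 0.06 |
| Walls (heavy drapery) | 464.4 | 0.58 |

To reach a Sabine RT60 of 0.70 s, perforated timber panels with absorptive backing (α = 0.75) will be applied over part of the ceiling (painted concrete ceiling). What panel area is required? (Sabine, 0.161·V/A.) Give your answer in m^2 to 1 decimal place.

Total absorption A₁ = 368×0.01 + 3.6×0.01 + 368×0.06 + 464.4×0.58
  = 3.680 + 0.036 + 22.080 + 269.352 = 295.148 m^2 sabins.
Required A₂ = 0.161·2208/0.70 = 507.840 sabins.
Absorption to add: 507.840 − 295.148 = 212.692 sabins.
Net gain per m^2: Δα = 0.75 − 0.01 = 0.74.
Area = ΔA/Δα = 212.692/0.74 = 287.4 m^2.

287.4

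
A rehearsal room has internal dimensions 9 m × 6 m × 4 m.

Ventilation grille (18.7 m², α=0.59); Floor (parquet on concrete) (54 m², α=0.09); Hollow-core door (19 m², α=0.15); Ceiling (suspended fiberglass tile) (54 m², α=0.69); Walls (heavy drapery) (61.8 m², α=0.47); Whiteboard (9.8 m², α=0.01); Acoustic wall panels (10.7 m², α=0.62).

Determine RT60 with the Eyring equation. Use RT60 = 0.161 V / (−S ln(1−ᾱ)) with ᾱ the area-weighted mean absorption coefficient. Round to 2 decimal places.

0.30 sec

S = Σ Sᵢ = 228.0 m².
Σ(Sᵢαᵢ) = 18.7×0.59 + 54×0.09 + 19×0.15 + 54×0.69 + 61.8×0.47 + 9.8×0.01 + 10.7×0.62 = 91.781.
Mean coefficient ᾱ = A/S = 0.4025.
Eyring denominator: −S ln(1−ᾱ) = 117.420.
V = 9 × 6 × 4 = 216 m³.
RT60 = 0.161 × 216 / 117.420 = 0.30 s.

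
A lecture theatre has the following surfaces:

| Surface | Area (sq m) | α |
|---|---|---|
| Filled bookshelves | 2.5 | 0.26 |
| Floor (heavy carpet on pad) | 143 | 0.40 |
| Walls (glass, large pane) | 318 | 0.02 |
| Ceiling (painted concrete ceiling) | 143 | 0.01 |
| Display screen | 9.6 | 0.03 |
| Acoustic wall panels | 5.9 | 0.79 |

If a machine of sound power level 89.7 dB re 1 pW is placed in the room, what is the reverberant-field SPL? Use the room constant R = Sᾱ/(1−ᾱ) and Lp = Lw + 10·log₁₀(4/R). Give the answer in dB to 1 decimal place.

A = 70.589 sabins; S = 622.0 sq m.
ᾱ = 70.589/622.0 = 0.1135; R = Sᾱ/(1−ᾱ) = 70.589/(1−0.1135) = 79.627 sq m.
Lp = 89.7 + 10·log₁₀(4/79.627) = 89.7 + (-12.99) = 76.7 dB.

76.7 dB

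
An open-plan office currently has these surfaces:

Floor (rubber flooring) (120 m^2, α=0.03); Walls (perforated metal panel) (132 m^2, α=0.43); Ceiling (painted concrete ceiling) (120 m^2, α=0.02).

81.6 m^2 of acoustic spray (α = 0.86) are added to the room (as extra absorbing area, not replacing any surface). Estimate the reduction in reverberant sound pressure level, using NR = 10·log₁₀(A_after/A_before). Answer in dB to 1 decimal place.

3.3 dB

Summing Sᵢαᵢ: 3.600 + 56.760 + 2.400 → A_before = 62.760 sabins.
Treatment contributes 81.6·0.86 = 70.176 sabins.
A_after = 62.760 + 70.176 = 132.936 sabins.
Reduction = 10 log₁₀(A_after/A_before) = 10 log₁₀(2.1182) = 3.3 dB.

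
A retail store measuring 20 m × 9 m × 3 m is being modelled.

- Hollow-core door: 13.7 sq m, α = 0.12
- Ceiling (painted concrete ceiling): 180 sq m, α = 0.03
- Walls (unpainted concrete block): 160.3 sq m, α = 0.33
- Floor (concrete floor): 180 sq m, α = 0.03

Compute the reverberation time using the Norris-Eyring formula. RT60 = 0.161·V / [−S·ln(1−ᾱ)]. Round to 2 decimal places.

S = Σ Sᵢ = 534.0 sq m.
Absorption A = 13.7×0.12 + 180×0.03 + 160.3×0.33 + 180×0.03 = 65.343 sabins.
Mean coefficient ᾱ = A/S = 0.1224.
−S·ln(1−ᾱ) = −534.0 × ln(1 − 0.1224) = 69.721.
V = 20 × 9 × 3 = 540 m³.
RT60 = 0.161 × 540 / 69.721 = 1.25 s.

1.25 s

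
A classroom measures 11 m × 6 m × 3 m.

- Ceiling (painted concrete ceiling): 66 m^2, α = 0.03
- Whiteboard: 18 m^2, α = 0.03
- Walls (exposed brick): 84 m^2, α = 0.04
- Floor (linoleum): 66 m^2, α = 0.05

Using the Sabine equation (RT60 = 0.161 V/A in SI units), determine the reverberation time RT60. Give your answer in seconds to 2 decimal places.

3.47 seconds

Equivalent absorption area: A = 66*0.03 + 18*0.03 + 84*0.04 + 66*0.05 = 9.180 m^2.
V = 11·6·3 = 198 m³.
Sabine: RT60 = 0.161 × 198 / 9.180 = 3.47 s.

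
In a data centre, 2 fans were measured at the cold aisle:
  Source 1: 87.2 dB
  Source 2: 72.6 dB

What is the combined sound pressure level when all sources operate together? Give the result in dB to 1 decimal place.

87.3 dB

Sum in the linear (power) domain: Σ 10^(Lᵢ/10) = 10^(87.2/10) + 10^(72.6/10) = 5.43e+08.
Back to dB: 10·log₁₀ Σ = 87.3 dB.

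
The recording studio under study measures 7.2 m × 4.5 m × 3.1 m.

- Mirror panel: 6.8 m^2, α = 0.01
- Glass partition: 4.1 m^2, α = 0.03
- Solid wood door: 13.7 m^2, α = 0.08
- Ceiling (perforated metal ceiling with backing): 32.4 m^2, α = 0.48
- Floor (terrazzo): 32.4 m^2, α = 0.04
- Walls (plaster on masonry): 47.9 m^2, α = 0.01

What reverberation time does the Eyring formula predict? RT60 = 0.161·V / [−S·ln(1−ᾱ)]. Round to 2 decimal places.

S = Σ Sᵢ = 137.3 m^2.
Absorption A = 6.8·0.01 + 4.1·0.03 + 13.7·0.08 + 32.4·0.48 + 32.4·0.04 + 47.9·0.01 = 18.614 sabins.
ᾱ = 18.614 / 137.3 = 0.1356.
−S·ln(1−ᾱ) = −137.3 × ln(1 − 0.1356) = 20.007.
V = 7.2 × 4.5 × 3.1 = 100.44 m³.
RT60 = 0.161 × 100.44 / 20.007 = 0.81 s.

0.81 sec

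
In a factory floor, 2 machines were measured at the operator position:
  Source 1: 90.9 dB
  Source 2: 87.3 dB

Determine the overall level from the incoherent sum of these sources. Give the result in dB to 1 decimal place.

92.5 dB

Σ 10^(Lᵢ/10) = 1.767e+09.
Combined level = 10 log₁₀(1.767e+09) = 92.5 dB.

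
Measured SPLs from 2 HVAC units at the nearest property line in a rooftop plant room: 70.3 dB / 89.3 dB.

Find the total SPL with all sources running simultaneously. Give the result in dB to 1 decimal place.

Sum in the linear (power) domain: Σ 10^(Lᵢ/10) = 10^(70.3/10) + 10^(89.3/10) = 8.619e+08.
Back to dB: 10·log₁₀ Σ = 89.4 dB.

89.4 dB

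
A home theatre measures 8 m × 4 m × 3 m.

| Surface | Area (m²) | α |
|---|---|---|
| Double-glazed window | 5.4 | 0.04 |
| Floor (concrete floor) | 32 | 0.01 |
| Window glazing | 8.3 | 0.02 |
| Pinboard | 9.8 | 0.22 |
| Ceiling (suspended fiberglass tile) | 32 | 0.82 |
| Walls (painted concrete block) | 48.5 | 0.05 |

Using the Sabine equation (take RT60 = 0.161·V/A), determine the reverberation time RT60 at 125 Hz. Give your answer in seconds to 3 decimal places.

0.490 sec

A = Σ Sᵢαᵢ = 5.4*0.04 + 32*0.01 + 8.3*0.02 + 9.8*0.22 + 32*0.82 + 48.5*0.05 = 31.523 sabins.
V = 8·4·3 = 96 m³.
RT60 = 0.161 · V / A = 0.161 × 96 / 31.523 = 0.490 s.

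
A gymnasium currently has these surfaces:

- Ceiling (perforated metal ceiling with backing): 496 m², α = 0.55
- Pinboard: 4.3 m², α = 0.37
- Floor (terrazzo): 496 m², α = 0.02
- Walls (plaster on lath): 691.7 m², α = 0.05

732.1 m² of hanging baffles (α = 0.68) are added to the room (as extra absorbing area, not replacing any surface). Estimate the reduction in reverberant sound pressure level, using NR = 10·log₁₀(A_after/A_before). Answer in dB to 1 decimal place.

Total absorption A_before = 496×0.55 + 4.3×0.37 + 496×0.02 + 691.7×0.05
  = 272.800 + 1.591 + 9.920 + 34.585 = 318.896 m² sabins.
Treatment contributes 732.1·0.68 = 497.828 sabins.
A_after = 318.896 + 497.828 = 816.724 sabins.
Reduction = 10 log₁₀(A_after/A_before) = 10 log₁₀(2.5611) = 4.1 dB.

4.1 dB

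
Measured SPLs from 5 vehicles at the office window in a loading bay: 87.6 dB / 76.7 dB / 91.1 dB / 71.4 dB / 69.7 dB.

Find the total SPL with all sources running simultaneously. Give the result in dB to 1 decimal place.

Σ 10^(Lᵢ/10) = 1.934e+09.
Combined level = 10 log₁₀(1.934e+09) = 92.9 dB.

92.9 dB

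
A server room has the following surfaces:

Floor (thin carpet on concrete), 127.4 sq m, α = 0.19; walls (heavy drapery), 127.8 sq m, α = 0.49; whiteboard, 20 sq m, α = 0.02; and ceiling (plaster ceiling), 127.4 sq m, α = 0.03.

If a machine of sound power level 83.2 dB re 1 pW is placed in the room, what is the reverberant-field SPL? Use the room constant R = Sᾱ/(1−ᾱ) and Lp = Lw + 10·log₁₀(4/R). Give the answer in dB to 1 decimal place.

A = 91.050 sabins; S = 402.6 sq m.
ᾱ = 0.2262, so room constant R = A/(1−ᾱ) = 117.666 sq m.
Lp = Lw + 10 log₁₀(4/R) = 83.2 -14.69 = 68.5 dB.

68.5 dB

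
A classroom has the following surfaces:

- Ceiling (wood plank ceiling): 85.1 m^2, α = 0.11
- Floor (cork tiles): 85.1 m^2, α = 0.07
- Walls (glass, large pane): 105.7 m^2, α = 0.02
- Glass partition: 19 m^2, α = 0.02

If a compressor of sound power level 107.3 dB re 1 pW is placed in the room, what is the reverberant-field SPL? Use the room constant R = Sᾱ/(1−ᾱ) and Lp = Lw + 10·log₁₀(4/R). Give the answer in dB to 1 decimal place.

100.5 dB

Σ(Sᵢαᵢ) = 85.1×0.11 + 85.1×0.07 + 105.7×0.02 + 19×0.02 = 17.812; total area S = 294.9 m^2.
ᾱ = 0.0604, so room constant R = A/(1−ᾱ) = 18.957 m^2.
Lp = 107.3 + 10·log₁₀(4/18.957) = 107.3 + (-6.76) = 100.5 dB.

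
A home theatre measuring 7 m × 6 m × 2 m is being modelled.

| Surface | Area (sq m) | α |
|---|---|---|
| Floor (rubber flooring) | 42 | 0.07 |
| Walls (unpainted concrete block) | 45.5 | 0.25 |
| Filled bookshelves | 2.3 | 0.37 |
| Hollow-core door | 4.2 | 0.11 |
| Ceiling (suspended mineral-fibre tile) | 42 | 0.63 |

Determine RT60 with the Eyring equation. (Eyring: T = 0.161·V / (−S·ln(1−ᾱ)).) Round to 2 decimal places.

0.27 s

S = Σ Sᵢ = 136.0 sq m.
Σ(Sᵢαᵢ) = 42·0.07 + 45.5·0.25 + 2.3·0.37 + 4.2·0.11 + 42·0.63 = 42.088.
ᾱ = 42.088 / 136.0 = 0.3095.
Eyring denominator: −S ln(1−ᾱ) = 50.366.
V = 7 × 6 × 2 = 84 m³.
T = 0.161·V/[−S·ln(1−ᾱ)] = 0.161·84/50.366 = 0.27 s.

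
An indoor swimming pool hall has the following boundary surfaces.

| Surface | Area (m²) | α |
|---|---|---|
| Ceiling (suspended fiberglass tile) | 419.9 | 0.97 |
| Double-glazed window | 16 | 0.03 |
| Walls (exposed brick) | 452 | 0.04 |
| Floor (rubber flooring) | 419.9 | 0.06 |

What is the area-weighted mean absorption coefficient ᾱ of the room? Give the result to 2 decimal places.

Total surface area S = 1307.8 m².
A = 419.9*0.97 + 16*0.03 + 452*0.04 + 419.9*0.06 = 451.057 sabins.
ᾱ = A/S = 0.34.

0.34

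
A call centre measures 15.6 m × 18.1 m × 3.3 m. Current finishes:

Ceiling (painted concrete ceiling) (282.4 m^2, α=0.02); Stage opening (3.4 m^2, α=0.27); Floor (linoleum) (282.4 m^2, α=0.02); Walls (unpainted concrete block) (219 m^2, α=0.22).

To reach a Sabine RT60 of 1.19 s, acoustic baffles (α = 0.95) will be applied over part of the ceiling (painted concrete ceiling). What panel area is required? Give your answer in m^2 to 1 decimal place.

70.6

A₁ = Σ Sᵢαᵢ = 282.4*0.02 + 3.4*0.27 + 282.4*0.02 + 219*0.22 = 60.394 sabins.
Required A₂ = 0.161·931.788/1.19 = 126.065 sabins.
Absorption to add: 126.065 − 60.394 = 65.671 sabins.
Each m^2 of panel replacing the ceiling (painted concrete ceiling) adds (0.95 − 0.02) = 0.93 sabins.
Area = ΔA/Δα = 65.671/0.93 = 70.6 m^2.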